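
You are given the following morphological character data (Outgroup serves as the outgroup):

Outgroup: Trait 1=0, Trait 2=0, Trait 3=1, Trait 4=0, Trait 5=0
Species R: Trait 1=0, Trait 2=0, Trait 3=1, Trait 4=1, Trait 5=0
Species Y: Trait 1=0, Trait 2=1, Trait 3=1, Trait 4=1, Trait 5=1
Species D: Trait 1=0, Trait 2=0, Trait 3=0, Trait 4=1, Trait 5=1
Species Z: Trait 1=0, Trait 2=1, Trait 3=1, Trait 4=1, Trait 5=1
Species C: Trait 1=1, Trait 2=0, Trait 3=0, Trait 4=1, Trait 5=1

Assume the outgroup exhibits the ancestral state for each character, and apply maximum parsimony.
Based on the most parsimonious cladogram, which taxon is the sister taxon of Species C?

Character polarity is set by the outgroup: the derived state is whichever differs from the outgroup's state, so for Trait 3 the derived state is '0', and for the remaining characters it is '1'.
Trait 1 (derived state '1') is unique to Species C (autapomorphy; uninformative for grouping).
Trait 2: derived state '1' in Species Y and Species Z only — synapomorphy for {Species Y, Species Z}.
Trait 3: derived state '0' in Species C and Species D only — synapomorphy for {Species C, Species D}.
All ingroup taxa share the derived state '1' for Trait 4; it defines the ingroup but does not resolve relationships within it.
Only Species C, Species D, Species Y, and Species Z show the derived state '1' for Trait 5, supporting them as a clade.
Most parsimonious ingroup topology: (Species R,((Species Y,Species Z),(Species D,Species C))).
Species C and Species D form a cherry on this tree, so they are sister taxa.

Species D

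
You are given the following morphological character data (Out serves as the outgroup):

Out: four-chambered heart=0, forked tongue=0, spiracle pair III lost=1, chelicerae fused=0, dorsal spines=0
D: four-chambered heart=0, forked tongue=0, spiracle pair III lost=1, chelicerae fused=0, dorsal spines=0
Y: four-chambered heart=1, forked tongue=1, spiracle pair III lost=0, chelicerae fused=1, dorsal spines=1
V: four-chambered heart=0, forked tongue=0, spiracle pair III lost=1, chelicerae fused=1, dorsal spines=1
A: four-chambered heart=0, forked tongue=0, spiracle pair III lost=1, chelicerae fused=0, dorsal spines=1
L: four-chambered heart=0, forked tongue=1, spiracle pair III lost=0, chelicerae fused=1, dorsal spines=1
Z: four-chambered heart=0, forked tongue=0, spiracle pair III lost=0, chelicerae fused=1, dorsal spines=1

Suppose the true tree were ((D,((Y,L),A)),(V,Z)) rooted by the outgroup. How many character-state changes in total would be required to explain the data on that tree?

Map each character onto ((D,((Y,L),A)),(V,Z)) (rooted by Out) and count the minimum state changes it requires (Fitch parsimony):
four-chambered heart: 1; forked tongue: 1; spiracle pair III lost: 2; chelicerae fused: 2; dorsal spines: 2.
Total tree length = 8.

8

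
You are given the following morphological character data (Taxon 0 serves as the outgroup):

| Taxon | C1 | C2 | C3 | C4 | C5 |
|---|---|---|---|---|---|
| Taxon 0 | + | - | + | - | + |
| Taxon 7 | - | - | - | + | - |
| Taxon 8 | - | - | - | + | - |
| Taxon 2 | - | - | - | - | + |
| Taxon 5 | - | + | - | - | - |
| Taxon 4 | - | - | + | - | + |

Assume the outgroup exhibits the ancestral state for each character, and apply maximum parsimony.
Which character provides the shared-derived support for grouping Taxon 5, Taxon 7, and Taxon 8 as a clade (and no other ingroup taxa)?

C5

Character polarity is set by the outgroup: the derived state is whichever differs from the outgroup's state, so for C1, C3, C5 the derived state is '-', and for the remaining characters it is '+'.
All ingroup taxa share the derived state '-' for C1; it defines the ingroup but does not resolve relationships within it.
C2 (derived state '+') is unique to Taxon 5 (autapomorphy; uninformative for grouping).
C3 (derived state '-') is shared by Taxon 2, Taxon 5, Taxon 7, and Taxon 8 — a synapomorphy uniting that clade.
C4 (derived state '+') is shared by Taxon 7 and Taxon 8 — a synapomorphy uniting that clade.
C5: derived state '-' in Taxon 5, Taxon 7, and Taxon 8 only — synapomorphy for {Taxon 5, Taxon 7, Taxon 8}.
Most parsimonious ingroup topology: ((((Taxon 7,Taxon 8),Taxon 5),Taxon 2),Taxon 4).
The clade {Taxon 5, Taxon 7, Taxon 8} is supported by C5: its derived state '-' occurs in exactly those taxa and in no other taxon (including the outgroup).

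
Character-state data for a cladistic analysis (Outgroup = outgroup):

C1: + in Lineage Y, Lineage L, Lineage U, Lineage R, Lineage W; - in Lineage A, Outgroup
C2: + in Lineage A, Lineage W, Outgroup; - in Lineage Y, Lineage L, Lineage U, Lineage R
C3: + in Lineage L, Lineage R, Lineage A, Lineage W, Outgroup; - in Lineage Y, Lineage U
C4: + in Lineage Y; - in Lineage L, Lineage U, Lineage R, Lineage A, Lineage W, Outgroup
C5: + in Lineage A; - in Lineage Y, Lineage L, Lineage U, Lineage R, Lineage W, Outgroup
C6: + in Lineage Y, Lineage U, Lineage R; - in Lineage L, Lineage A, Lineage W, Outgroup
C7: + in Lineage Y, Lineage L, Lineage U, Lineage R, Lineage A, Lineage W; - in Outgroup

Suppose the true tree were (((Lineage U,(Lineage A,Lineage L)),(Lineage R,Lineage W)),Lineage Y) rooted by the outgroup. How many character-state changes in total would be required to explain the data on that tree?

13

Map each character onto (((Lineage U,(Lineage A,Lineage L)),(Lineage R,Lineage W)),Lineage Y) (rooted by Outgroup) and count the minimum state changes it requires (Fitch parsimony):
C1: 2; C2: 3; C3: 2; C4: 1; C5: 1; C6: 3; C7: 1.
Total tree length = 13.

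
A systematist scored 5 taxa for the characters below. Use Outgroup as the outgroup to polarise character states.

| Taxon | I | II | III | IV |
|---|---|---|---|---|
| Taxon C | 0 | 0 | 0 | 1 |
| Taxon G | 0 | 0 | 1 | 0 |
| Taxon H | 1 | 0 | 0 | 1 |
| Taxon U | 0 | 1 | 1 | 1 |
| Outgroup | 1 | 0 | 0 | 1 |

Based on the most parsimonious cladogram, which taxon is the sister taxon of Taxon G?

Taxon U

Character polarity is set by the outgroup: the derived state is whichever differs from the outgroup's state, so for I, IV the derived state is '0', and for the remaining characters it is '1'.
I (derived state '0') is shared by Taxon C, Taxon G, and Taxon U — a synapomorphy uniting that clade.
II (derived state '1') is unique to Taxon U (autapomorphy; uninformative for grouping).
Only Taxon G and Taxon U show the derived state '1' for III, supporting them as a clade.
IV: derived state '0' in Taxon G only — an autapomorphy, so it tells us nothing about relationships among taxa.
Most parsimonious ingroup topology: ((Taxon C,(Taxon U,Taxon G)),Taxon H).
Taxon G and Taxon U form a cherry on this tree, so they are sister taxa.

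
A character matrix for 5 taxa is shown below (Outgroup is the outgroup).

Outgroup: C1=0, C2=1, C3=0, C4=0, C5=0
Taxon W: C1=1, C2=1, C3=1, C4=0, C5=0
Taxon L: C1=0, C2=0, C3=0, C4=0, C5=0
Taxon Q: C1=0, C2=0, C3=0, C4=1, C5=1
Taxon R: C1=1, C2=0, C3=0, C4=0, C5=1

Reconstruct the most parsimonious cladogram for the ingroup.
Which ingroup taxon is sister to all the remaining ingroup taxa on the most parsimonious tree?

Character polarity is set by the outgroup: the derived state is whichever differs from the outgroup's state, so for C2 the derived state is '0', and for the remaining characters it is '1'.
C1 groups Taxon R and Taxon W, which is incompatible with the clades supported by the remaining characters; treating it as convergent (homoplasy) costs fewer steps than any alternative tree.
C2 (derived state '0') is shared by Taxon L, Taxon Q, and Taxon R — a synapomorphy uniting that clade.
C3 (derived state '1') is unique to Taxon W (autapomorphy; uninformative for grouping).
C4 (derived state '1') is unique to Taxon Q (autapomorphy; uninformative for grouping).
C5: derived state '1' in Taxon Q and Taxon R only — synapomorphy for {Taxon Q, Taxon R}.
Most parsimonious ingroup topology: (Taxon W,(Taxon L,(Taxon Q,Taxon R))).
Taxon W is sister to the clade containing all other ingroup taxa, so it is the earliest-diverging (most basal) ingroup lineage.

Taxon W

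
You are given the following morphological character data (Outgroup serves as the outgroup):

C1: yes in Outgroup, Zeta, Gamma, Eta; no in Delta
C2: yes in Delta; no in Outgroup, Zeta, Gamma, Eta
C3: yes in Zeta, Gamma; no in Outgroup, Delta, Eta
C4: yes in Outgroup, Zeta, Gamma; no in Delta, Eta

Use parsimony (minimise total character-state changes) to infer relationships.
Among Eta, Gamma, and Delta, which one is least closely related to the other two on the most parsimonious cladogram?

Gamma

Character polarity is set by the outgroup: the derived state is whichever differs from the outgroup's state, so for C1, C4 the derived state is 'no', and for the remaining characters it is 'yes'.
C1: derived state 'no' in Delta only — an autapomorphy, so it tells us nothing about relationships among taxa.
C2 (derived state 'yes') is unique to Delta (autapomorphy; uninformative for grouping).
C3: derived state 'yes' in Gamma and Zeta only — synapomorphy for {Gamma, Zeta}.
Only Delta and Eta show the derived state 'no' for C4, supporting them as a clade.
Most parsimonious ingroup topology: ((Delta,Eta),(Zeta,Gamma)).
Delta and Eta share a more recent common ancestor with each other than either does with Gamma, so Gamma is the least closely related of the three.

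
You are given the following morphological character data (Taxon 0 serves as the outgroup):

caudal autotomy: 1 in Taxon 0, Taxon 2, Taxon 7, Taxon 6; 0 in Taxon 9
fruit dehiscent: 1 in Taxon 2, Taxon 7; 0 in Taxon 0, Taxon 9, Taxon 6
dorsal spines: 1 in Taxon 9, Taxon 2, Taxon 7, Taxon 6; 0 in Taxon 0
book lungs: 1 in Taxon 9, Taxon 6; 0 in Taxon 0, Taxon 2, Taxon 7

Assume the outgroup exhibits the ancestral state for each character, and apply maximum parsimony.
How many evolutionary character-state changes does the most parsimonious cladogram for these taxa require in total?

Character polarity is set by the outgroup: the derived state is whichever differs from the outgroup's state, so for caudal autotomy the derived state is '0', and for the remaining characters it is '1'.
caudal autotomy (derived state '0') is unique to Taxon 9 (autapomorphy; uninformative for grouping).
Only Taxon 2 and Taxon 7 show the derived state '1' for fruit dehiscent, supporting them as a clade.
All ingroup taxa share the derived state '1' for dorsal spines; it defines the ingroup but does not resolve relationships within it.
book lungs: derived state '1' in Taxon 6 and Taxon 9 only — synapomorphy for {Taxon 6, Taxon 9}.
Most parsimonious ingroup topology: ((Taxon 9,Taxon 6),(Taxon 2,Taxon 7)).
Changes per character on this tree: caudal autotomy: 1; fruit dehiscent: 1; dorsal spines: 1; book lungs: 1.
Total = 4.

4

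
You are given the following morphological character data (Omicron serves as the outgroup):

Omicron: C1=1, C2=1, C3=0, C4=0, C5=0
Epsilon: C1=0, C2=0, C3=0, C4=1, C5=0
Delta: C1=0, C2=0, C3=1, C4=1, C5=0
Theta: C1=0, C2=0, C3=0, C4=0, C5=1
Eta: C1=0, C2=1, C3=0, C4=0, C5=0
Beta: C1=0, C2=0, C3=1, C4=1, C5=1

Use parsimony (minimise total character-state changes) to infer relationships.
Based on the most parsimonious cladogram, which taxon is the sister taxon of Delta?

Character polarity is set by the outgroup: the derived state is whichever differs from the outgroup's state, so for C1, C2 the derived state is '0', and for the remaining characters it is '1'.
C1 (derived state '0') is shared by all ingroup taxa — unites the whole ingroup.
Only Beta, Delta, Epsilon, and Theta show the derived state '0' for C2, supporting them as a clade.
C3 (derived state '1') is shared by Beta and Delta — a synapomorphy uniting that clade.
C4: derived state '1' in Beta, Delta, and Epsilon only — synapomorphy for {Beta, Delta, Epsilon}.
C5 (state '1') occurs in Beta and Theta but conflicts with the nesting implied by the other characters — most parsimoniously interpreted as homoplasy.
Most parsimonious ingroup topology: (((Epsilon,(Delta,Beta)),Theta),Eta).
Delta and Beta form a cherry on this tree, so they are sister taxa.

Beta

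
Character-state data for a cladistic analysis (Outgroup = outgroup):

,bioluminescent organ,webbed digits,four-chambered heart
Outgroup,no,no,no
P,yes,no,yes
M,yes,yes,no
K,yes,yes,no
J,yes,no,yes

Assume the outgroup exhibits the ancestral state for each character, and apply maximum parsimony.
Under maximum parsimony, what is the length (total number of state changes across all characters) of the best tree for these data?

3

The outgroup has state 'no' for every character, so 'yes' is the derived state throughout.
All ingroup taxa share the derived state 'yes' for bioluminescent organ; it defines the ingroup but does not resolve relationships within it.
webbed digits: derived state 'yes' in K and M only — synapomorphy for {K, M}.
Only J and P show the derived state 'yes' for four-chambered heart, supporting them as a clade.
Most parsimonious ingroup topology: ((P,J),(M,K)).
Changes per character on this tree: bioluminescent organ: 1; webbed digits: 1; four-chambered heart: 1.
Total = 3.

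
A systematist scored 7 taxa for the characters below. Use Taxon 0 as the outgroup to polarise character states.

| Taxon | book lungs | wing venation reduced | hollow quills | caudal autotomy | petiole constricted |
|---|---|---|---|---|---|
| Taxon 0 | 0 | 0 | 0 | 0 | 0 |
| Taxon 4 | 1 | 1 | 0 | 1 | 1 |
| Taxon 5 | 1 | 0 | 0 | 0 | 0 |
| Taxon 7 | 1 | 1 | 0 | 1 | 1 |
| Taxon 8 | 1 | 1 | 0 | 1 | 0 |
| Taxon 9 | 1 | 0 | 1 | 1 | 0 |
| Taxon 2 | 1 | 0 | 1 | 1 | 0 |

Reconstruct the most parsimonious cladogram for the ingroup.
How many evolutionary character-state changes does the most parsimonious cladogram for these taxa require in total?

The outgroup has state '0' for every character, so '1' is the derived state throughout.
book lungs (derived state '1') is shared by all ingroup taxa — unites the whole ingroup.
wing venation reduced (derived state '1') is shared by Taxon 4, Taxon 7, and Taxon 8 — a synapomorphy uniting that clade.
hollow quills: derived state '1' in Taxon 2 and Taxon 9 only — synapomorphy for {Taxon 2, Taxon 9}.
caudal autotomy: derived state '1' in Taxon 2, Taxon 4, Taxon 7, Taxon 8, and Taxon 9 only — synapomorphy for {Taxon 2, Taxon 4, Taxon 7, Taxon 8, Taxon 9}.
Only Taxon 4 and Taxon 7 show the derived state '1' for petiole constricted, supporting them as a clade.
Most parsimonious ingroup topology: ((((Taxon 4,Taxon 7),Taxon 8),(Taxon 9,Taxon 2)),Taxon 5).
Changes per character on this tree: book lungs: 1; wing venation reduced: 1; hollow quills: 1; caudal autotomy: 1; petiole constricted: 1.
Total = 5.

5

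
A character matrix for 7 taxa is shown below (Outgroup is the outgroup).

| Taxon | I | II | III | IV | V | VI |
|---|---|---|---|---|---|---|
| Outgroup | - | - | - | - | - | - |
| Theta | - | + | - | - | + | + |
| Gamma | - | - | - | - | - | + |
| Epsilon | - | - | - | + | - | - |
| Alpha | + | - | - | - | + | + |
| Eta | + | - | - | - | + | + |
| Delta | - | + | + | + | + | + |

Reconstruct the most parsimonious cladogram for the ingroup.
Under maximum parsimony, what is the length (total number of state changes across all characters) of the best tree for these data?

7

The outgroup has state '-' for every character, so '+' is the derived state throughout.
Only Alpha and Eta show the derived state '+' for I, supporting them as a clade.
Only Delta and Theta show the derived state '+' for II, supporting them as a clade.
III (derived state '+') is unique to Delta (autapomorphy; uninformative for grouping).
IV groups Delta and Epsilon, which is incompatible with the clades supported by the remaining characters; treating it as convergent (homoplasy) costs fewer steps than any alternative tree.
Only Alpha, Delta, Eta, and Theta show the derived state '+' for V, supporting them as a clade.
VI: derived state '+' in Alpha, Delta, Eta, Gamma, and Theta only — synapomorphy for {Alpha, Delta, Eta, Gamma, Theta}.
Most parsimonious ingroup topology: ((((Theta,Delta),(Alpha,Eta)),Gamma),Epsilon).
Changes per character on this tree: I: 1; II: 1; III: 1; IV: 2; V: 1; VI: 1.
Total = 7.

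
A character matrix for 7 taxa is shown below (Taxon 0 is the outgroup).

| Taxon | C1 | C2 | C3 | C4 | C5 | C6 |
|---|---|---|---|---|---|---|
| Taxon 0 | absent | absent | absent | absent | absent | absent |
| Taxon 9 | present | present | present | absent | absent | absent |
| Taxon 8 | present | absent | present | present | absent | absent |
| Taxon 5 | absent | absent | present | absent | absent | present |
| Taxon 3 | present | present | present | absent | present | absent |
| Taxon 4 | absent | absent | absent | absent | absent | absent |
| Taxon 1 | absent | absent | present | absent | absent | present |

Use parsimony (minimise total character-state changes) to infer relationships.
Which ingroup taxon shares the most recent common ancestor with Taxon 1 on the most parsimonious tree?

The outgroup has state 'absent' for every character, so 'present' is the derived state throughout.
Only Taxon 3, Taxon 8, and Taxon 9 show the derived state 'present' for C1, supporting them as a clade.
C2: derived state 'present' in Taxon 3 and Taxon 9 only — synapomorphy for {Taxon 3, Taxon 9}.
C3: derived state 'present' in Taxon 1, Taxon 3, Taxon 5, Taxon 8, and Taxon 9 only — synapomorphy for {Taxon 1, Taxon 3, Taxon 5, Taxon 8, Taxon 9}.
C4: derived state 'present' in Taxon 8 only — an autapomorphy, so it tells us nothing about relationships among taxa.
C5 (derived state 'present') is unique to Taxon 3 (autapomorphy; uninformative for grouping).
Only Taxon 1 and Taxon 5 show the derived state 'present' for C6, supporting them as a clade.
Most parsimonious ingroup topology: ((((Taxon 9,Taxon 3),Taxon 8),(Taxon 5,Taxon 1)),Taxon 4).
Taxon 1 and Taxon 5 form a cherry on this tree, so they are sister taxa.

Taxon 5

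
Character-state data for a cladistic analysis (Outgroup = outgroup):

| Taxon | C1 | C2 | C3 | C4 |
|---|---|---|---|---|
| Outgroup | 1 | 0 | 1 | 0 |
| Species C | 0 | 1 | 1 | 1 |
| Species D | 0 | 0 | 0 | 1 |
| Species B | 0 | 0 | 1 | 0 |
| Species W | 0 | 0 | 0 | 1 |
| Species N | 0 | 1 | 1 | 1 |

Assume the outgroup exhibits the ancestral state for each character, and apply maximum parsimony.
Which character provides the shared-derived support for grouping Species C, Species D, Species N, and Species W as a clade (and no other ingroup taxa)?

Character polarity is set by the outgroup: the derived state is whichever differs from the outgroup's state, so for C1, C3 the derived state is '0', and for the remaining characters it is '1'.
All ingroup taxa share the derived state '0' for C1; it defines the ingroup but does not resolve relationships within it.
C2: derived state '1' in Species C and Species N only — synapomorphy for {Species C, Species N}.
C3 (derived state '0') is shared by Species D and Species W — a synapomorphy uniting that clade.
C4 (derived state '1') is shared by Species C, Species D, Species N, and Species W — a synapomorphy uniting that clade.
Most parsimonious ingroup topology: (((Species C,Species N),(Species D,Species W)),Species B).
The clade {Species C, Species D, Species N, Species W} is supported by C4: its derived state '1' occurs in exactly those taxa and in no other taxon (including the outgroup).

C4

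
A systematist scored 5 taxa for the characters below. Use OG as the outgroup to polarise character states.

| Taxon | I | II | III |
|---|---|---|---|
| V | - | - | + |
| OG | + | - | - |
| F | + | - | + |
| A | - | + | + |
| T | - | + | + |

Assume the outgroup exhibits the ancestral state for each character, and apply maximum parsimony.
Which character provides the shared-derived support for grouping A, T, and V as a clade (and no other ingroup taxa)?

I

Character polarity is set by the outgroup: the derived state is whichever differs from the outgroup's state, so for I the derived state is '-', and for the remaining characters it is '+'.
Only A, T, and V show the derived state '-' for I, supporting them as a clade.
II: derived state '+' in A and T only — synapomorphy for {A, T}.
III (derived state '+') is shared by all ingroup taxa — unites the whole ingroup.
Most parsimonious ingroup topology: ((V,(A,T)),F).
The clade {A, T, V} is supported by I: its derived state '-' occurs in exactly those taxa and in no other taxon (including the outgroup).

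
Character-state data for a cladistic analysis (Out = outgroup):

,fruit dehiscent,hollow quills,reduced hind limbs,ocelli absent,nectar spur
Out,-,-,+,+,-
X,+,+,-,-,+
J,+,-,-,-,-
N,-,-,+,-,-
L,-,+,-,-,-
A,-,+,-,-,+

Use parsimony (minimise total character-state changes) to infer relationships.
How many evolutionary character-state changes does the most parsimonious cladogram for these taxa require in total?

Character polarity is set by the outgroup: the derived state is whichever differs from the outgroup's state, so for reduced hind limbs, ocelli absent the derived state is '-', and for the remaining characters it is '+'.
fruit dehiscent (state '+') occurs in J and X but conflicts with the nesting implied by the other characters — most parsimoniously interpreted as homoplasy.
hollow quills: derived state '+' in A, L, and X only — synapomorphy for {A, L, X}.
reduced hind limbs (derived state '-') is shared by A, J, L, and X — a synapomorphy uniting that clade.
All ingroup taxa share the derived state '-' for ocelli absent; it defines the ingroup but does not resolve relationships within it.
nectar spur: derived state '+' in A and X only — synapomorphy for {A, X}.
Most parsimonious ingroup topology: ((((X,A),L),J),N).
Changes per character on this tree: fruit dehiscent: 2; hollow quills: 1; reduced hind limbs: 1; ocelli absent: 1; nectar spur: 1.
Total = 6.

6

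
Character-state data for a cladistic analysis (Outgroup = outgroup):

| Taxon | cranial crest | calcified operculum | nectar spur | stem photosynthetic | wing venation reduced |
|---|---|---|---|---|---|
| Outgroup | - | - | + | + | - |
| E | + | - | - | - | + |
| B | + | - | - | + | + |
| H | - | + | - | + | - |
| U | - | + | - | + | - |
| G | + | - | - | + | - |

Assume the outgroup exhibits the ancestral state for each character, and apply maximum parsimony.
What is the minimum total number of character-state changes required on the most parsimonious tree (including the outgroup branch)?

5

Character polarity is set by the outgroup: the derived state is whichever differs from the outgroup's state, so for nectar spur, stem photosynthetic the derived state is '-', and for the remaining characters it is '+'.
cranial crest: derived state '+' in B, E, and G only — synapomorphy for {B, E, G}.
Only H and U show the derived state '+' for calcified operculum, supporting them as a clade.
nectar spur (derived state '-') is shared by all ingroup taxa — unites the whole ingroup.
stem photosynthetic: derived state '-' in E only — an autapomorphy, so it tells us nothing about relationships among taxa.
wing venation reduced (derived state '+') is shared by B and E — a synapomorphy uniting that clade.
Most parsimonious ingroup topology: ((G,(B,E)),(H,U)).
Changes per character on this tree: cranial crest: 1; calcified operculum: 1; nectar spur: 1; stem photosynthetic: 1; wing venation reduced: 1.
Total = 5.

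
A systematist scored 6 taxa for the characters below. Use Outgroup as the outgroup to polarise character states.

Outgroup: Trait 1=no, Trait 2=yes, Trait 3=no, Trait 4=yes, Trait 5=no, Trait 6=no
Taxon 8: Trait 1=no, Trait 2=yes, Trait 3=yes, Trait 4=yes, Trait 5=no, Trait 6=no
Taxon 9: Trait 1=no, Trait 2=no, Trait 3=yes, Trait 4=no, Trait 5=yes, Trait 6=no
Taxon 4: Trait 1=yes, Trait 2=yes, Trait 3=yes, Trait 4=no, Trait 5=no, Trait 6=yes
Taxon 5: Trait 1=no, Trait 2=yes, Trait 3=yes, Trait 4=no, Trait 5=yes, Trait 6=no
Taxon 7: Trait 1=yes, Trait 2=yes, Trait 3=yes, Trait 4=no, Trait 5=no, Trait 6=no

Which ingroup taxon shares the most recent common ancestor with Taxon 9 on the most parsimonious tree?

Character polarity is set by the outgroup: the derived state is whichever differs from the outgroup's state, so for Trait 2, Trait 4 the derived state is 'no', and for the remaining characters it is 'yes'.
Trait 1: derived state 'yes' in Taxon 4 and Taxon 7 only — synapomorphy for {Taxon 4, Taxon 7}.
Trait 2: derived state 'no' in Taxon 9 only — an autapomorphy, so it tells us nothing about relationships among taxa.
Trait 3 (derived state 'yes') is shared by all ingroup taxa — unites the whole ingroup.
Only Taxon 4, Taxon 5, Taxon 7, and Taxon 9 show the derived state 'no' for Trait 4, supporting them as a clade.
Trait 5: derived state 'yes' in Taxon 5 and Taxon 9 only — synapomorphy for {Taxon 5, Taxon 9}.
Trait 6 (derived state 'yes') is unique to Taxon 4 (autapomorphy; uninformative for grouping).
Most parsimonious ingroup topology: (((Taxon 4,Taxon 7),(Taxon 5,Taxon 9)),Taxon 8).
Taxon 9 and Taxon 5 form a cherry on this tree, so they are sister taxa.

Taxon 5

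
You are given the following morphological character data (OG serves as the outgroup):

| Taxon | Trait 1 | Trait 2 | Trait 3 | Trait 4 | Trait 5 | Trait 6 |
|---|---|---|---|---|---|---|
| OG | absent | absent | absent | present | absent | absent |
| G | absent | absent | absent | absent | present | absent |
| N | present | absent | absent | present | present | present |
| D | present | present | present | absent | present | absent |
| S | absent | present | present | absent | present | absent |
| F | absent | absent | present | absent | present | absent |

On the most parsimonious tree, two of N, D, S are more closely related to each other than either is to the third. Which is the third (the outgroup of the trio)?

N

Character polarity is set by the outgroup: the derived state is whichever differs from the outgroup's state, so for Trait 4 the derived state is 'absent', and for the remaining characters it is 'present'.
Trait 1 groups D and N, which is incompatible with the clades supported by the remaining characters; treating it as convergent (homoplasy) costs fewer steps than any alternative tree.
Trait 2: derived state 'present' in D and S only — synapomorphy for {D, S}.
Trait 3: derived state 'present' in D, F, and S only — synapomorphy for {D, F, S}.
Trait 4 (derived state 'absent') is shared by D, F, G, and S — a synapomorphy uniting that clade.
All ingroup taxa share the derived state 'present' for Trait 5; it defines the ingroup but does not resolve relationships within it.
Trait 6: derived state 'present' in N only — an autapomorphy, so it tells us nothing about relationships among taxa.
Most parsimonious ingroup topology: ((G,((S,D),F)),N).
S and D share a more recent common ancestor with each other than either does with N, so N is the least closely related of the three.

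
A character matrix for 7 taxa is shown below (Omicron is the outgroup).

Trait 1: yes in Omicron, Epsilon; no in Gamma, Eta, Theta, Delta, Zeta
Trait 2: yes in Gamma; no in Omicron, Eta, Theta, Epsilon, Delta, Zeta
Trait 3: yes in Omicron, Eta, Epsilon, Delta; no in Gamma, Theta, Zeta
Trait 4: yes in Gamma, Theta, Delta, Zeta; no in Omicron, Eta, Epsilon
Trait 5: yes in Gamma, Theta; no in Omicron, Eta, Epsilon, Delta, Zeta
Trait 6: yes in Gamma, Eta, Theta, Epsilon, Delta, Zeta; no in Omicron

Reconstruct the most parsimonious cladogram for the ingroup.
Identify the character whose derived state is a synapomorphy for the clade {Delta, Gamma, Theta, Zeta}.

Trait 4

Character polarity is set by the outgroup: the derived state is whichever differs from the outgroup's state, so for Trait 1, Trait 3 the derived state is 'no', and for the remaining characters it is 'yes'.
Trait 1: derived state 'no' in Delta, Eta, Gamma, Theta, and Zeta only — synapomorphy for {Delta, Eta, Gamma, Theta, Zeta}.
Trait 2: derived state 'yes' in Gamma only — an autapomorphy, so it tells us nothing about relationships among taxa.
Trait 3: derived state 'no' in Gamma, Theta, and Zeta only — synapomorphy for {Gamma, Theta, Zeta}.
Only Delta, Gamma, Theta, and Zeta show the derived state 'yes' for Trait 4, supporting them as a clade.
Trait 5 (derived state 'yes') is shared by Gamma and Theta — a synapomorphy uniting that clade.
All ingroup taxa share the derived state 'yes' for Trait 6; it defines the ingroup but does not resolve relationships within it.
Most parsimonious ingroup topology: (((((Gamma,Theta),Zeta),Delta),Eta),Epsilon).
The clade {Delta, Gamma, Theta, Zeta} is supported by Trait 4: its derived state 'yes' occurs in exactly those taxa and in no other taxon (including the outgroup).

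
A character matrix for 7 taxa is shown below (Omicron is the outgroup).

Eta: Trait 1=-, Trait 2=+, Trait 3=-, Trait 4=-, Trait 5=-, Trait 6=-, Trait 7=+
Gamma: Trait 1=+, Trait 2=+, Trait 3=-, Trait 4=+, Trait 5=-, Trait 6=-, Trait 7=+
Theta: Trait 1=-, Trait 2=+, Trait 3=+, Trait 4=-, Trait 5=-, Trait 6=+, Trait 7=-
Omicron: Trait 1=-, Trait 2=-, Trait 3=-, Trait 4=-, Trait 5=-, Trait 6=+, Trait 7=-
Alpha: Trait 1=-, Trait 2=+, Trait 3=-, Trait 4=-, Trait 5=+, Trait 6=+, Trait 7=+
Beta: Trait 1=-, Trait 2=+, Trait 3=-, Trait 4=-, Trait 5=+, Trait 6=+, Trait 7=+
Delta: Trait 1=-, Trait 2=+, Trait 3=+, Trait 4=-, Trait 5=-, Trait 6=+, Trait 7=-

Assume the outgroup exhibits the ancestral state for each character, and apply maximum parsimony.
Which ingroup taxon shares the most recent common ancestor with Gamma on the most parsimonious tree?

Eta

Character polarity is set by the outgroup: the derived state is whichever differs from the outgroup's state, so for Trait 6 the derived state is '-', and for the remaining characters it is '+'.
Trait 1: derived state '+' in Gamma only — an autapomorphy, so it tells us nothing about relationships among taxa.
Trait 2 (derived state '+') is shared by all ingroup taxa — unites the whole ingroup.
Trait 3: derived state '+' in Delta and Theta only — synapomorphy for {Delta, Theta}.
Trait 4 (derived state '+') is unique to Gamma (autapomorphy; uninformative for grouping).
Trait 5: derived state '+' in Alpha and Beta only — synapomorphy for {Alpha, Beta}.
Only Eta and Gamma show the derived state '-' for Trait 6, supporting them as a clade.
Trait 7: derived state '+' in Alpha, Beta, Eta, and Gamma only — synapomorphy for {Alpha, Beta, Eta, Gamma}.
Most parsimonious ingroup topology: ((Theta,Delta),((Alpha,Beta),(Eta,Gamma))).
Gamma and Eta form a cherry on this tree, so they are sister taxa.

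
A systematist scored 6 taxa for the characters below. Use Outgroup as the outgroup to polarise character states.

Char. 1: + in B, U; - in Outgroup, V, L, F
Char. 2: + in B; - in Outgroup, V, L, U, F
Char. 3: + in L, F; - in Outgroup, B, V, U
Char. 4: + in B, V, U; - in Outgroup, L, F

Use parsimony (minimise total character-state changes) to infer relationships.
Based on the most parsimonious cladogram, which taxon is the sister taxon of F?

The outgroup has state '-' for every character, so '+' is the derived state throughout.
Char. 1: derived state '+' in B and U only — synapomorphy for {B, U}.
Char. 2 (derived state '+') is unique to B (autapomorphy; uninformative for grouping).
Char. 3: derived state '+' in F and L only — synapomorphy for {F, L}.
Only B, U, and V show the derived state '+' for Char. 4, supporting them as a clade.
Most parsimonious ingroup topology: (((B,U),V),(L,F)).
F and L form a cherry on this tree, so they are sister taxa.

L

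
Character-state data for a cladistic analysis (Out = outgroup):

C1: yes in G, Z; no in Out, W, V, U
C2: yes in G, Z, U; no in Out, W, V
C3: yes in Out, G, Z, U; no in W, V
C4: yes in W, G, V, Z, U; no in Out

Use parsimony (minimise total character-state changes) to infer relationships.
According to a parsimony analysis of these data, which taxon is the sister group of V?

W

Character polarity is set by the outgroup: the derived state is whichever differs from the outgroup's state, so for C3 the derived state is 'no', and for the remaining characters it is 'yes'.
Only G and Z show the derived state 'yes' for C1, supporting them as a clade.
C2: derived state 'yes' in G, U, and Z only — synapomorphy for {G, U, Z}.
C3: derived state 'no' in V and W only — synapomorphy for {V, W}.
C4 (derived state 'yes') is shared by all ingroup taxa — unites the whole ingroup.
Most parsimonious ingroup topology: ((W,V),((G,Z),U)).
V and W form a cherry on this tree, so they are sister taxa.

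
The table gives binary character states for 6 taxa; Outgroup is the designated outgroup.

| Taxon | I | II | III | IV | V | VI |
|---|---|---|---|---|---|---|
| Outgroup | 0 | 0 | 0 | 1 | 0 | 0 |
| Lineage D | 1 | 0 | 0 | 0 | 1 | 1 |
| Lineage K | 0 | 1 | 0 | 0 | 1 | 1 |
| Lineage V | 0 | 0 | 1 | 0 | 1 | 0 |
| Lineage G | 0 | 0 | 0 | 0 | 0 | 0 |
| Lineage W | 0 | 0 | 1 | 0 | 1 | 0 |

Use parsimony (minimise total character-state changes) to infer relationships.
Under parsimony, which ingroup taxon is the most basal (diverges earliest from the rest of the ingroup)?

Lineage G

Character polarity is set by the outgroup: the derived state is whichever differs from the outgroup's state, so for IV the derived state is '0', and for the remaining characters it is '1'.
I (derived state '1') is unique to Lineage D (autapomorphy; uninformative for grouping).
II: derived state '1' in Lineage K only — an autapomorphy, so it tells us nothing about relationships among taxa.
III (derived state '1') is shared by Lineage V and Lineage W — a synapomorphy uniting that clade.
IV (derived state '0') is shared by all ingroup taxa — unites the whole ingroup.
V (derived state '1') is shared by Lineage D, Lineage K, Lineage V, and Lineage W — a synapomorphy uniting that clade.
VI (derived state '1') is shared by Lineage D and Lineage K — a synapomorphy uniting that clade.
Most parsimonious ingroup topology: (((Lineage D,Lineage K),(Lineage V,Lineage W)),Lineage G).
Lineage G is sister to the clade containing all other ingroup taxa, so it is the earliest-diverging (most basal) ingroup lineage.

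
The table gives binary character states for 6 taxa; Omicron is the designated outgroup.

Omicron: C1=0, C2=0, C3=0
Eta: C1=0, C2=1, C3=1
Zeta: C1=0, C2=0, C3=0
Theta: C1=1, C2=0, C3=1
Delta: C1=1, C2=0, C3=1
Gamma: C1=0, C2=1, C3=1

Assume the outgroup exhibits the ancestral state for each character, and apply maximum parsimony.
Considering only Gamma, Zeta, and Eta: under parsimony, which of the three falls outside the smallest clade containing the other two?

Zeta

The outgroup has state '0' for every character, so '1' is the derived state throughout.
Only Delta and Theta show the derived state '1' for C1, supporting them as a clade.
C2: derived state '1' in Eta and Gamma only — synapomorphy for {Eta, Gamma}.
Only Delta, Eta, Gamma, and Theta show the derived state '1' for C3, supporting them as a clade.
Most parsimonious ingroup topology: (((Eta,Gamma),(Theta,Delta)),Zeta).
Gamma and Eta share a more recent common ancestor with each other than either does with Zeta, so Zeta is the least closely related of the three.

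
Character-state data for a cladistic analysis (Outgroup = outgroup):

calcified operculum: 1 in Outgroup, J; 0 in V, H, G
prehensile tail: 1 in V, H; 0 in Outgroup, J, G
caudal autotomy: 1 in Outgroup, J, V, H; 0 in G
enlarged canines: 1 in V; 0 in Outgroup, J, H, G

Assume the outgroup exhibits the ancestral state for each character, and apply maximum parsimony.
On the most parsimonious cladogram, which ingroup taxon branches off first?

Character polarity is set by the outgroup: the derived state is whichever differs from the outgroup's state, so for calcified operculum, caudal autotomy the derived state is '0', and for the remaining characters it is '1'.
calcified operculum (derived state '0') is shared by G, H, and V — a synapomorphy uniting that clade.
prehensile tail (derived state '1') is shared by H and V — a synapomorphy uniting that clade.
caudal autotomy (derived state '0') is unique to G (autapomorphy; uninformative for grouping).
enlarged canines (derived state '1') is unique to V (autapomorphy; uninformative for grouping).
Most parsimonious ingroup topology: (J,((V,H),G)).
J is sister to the clade containing all other ingroup taxa, so it is the earliest-diverging (most basal) ingroup lineage.

J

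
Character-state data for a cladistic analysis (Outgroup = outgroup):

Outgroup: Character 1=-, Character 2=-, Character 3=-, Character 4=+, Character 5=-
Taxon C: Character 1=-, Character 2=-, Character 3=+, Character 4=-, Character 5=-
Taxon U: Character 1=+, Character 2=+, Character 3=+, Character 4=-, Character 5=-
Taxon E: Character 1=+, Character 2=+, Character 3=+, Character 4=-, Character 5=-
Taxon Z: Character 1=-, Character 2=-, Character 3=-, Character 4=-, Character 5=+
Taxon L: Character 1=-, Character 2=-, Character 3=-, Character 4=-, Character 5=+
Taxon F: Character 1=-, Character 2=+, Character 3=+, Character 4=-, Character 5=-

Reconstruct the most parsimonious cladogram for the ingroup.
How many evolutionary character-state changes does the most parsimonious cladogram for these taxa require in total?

5

Character polarity is set by the outgroup: the derived state is whichever differs from the outgroup's state, so for Character 4 the derived state is '-', and for the remaining characters it is '+'.
Character 1 (derived state '+') is shared by Taxon E and Taxon U — a synapomorphy uniting that clade.
Character 2: derived state '+' in Taxon E, Taxon F, and Taxon U only — synapomorphy for {Taxon E, Taxon F, Taxon U}.
Character 3: derived state '+' in Taxon C, Taxon E, Taxon F, and Taxon U only — synapomorphy for {Taxon C, Taxon E, Taxon F, Taxon U}.
Character 4 (derived state '-') is shared by all ingroup taxa — unites the whole ingroup.
Only Taxon L and Taxon Z show the derived state '+' for Character 5, supporting them as a clade.
Most parsimonious ingroup topology: ((Taxon C,((Taxon U,Taxon E),Taxon F)),(Taxon Z,Taxon L)).
Changes per character on this tree: Character 1: 1; Character 2: 1; Character 3: 1; Character 4: 1; Character 5: 1.
Total = 5.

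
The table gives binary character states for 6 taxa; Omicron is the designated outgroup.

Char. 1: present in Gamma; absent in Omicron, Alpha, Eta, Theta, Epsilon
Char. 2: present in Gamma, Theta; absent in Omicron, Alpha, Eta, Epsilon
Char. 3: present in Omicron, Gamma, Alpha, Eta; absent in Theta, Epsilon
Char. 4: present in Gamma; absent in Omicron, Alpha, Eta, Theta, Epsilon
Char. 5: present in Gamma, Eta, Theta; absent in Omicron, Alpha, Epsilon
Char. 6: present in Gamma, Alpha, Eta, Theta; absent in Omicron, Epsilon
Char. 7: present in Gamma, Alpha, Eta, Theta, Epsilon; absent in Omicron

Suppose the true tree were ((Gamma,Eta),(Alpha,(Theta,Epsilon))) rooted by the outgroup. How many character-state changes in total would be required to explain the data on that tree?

10

Map each character onto ((Gamma,Eta),(Alpha,(Theta,Epsilon))) (rooted by Omicron) and count the minimum state changes it requires (Fitch parsimony):
Char. 1: 1; Char. 2: 2; Char. 3: 1; Char. 4: 1; Char. 5: 2; Char. 6: 2; Char. 7: 1.
Total tree length = 10.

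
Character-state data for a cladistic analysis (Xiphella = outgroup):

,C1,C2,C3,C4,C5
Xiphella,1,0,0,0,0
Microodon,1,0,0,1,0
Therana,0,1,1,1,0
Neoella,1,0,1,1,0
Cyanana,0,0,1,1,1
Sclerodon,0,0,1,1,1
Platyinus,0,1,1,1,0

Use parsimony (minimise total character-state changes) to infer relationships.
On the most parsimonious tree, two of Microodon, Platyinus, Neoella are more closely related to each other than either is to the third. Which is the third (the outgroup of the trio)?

Character polarity is set by the outgroup: the derived state is whichever differs from the outgroup's state, so for C1 the derived state is '0', and for the remaining characters it is '1'.
C1: derived state '0' in Cyanana, Platyinus, Sclerodon, and Therana only — synapomorphy for {Cyanana, Platyinus, Sclerodon, Therana}.
C2 (derived state '1') is shared by Platyinus and Therana — a synapomorphy uniting that clade.
Only Cyanana, Neoella, Platyinus, Sclerodon, and Therana show the derived state '1' for C3, supporting them as a clade.
C4 (derived state '1') is shared by all ingroup taxa — unites the whole ingroup.
C5: derived state '1' in Cyanana and Sclerodon only — synapomorphy for {Cyanana, Sclerodon}.
Most parsimonious ingroup topology: (Microodon,(((Therana,Platyinus),(Cyanana,Sclerodon)),Neoella)).
Platyinus and Neoella share a more recent common ancestor with each other than either does with Microodon, so Microodon is the least closely related of the three.

Microodon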